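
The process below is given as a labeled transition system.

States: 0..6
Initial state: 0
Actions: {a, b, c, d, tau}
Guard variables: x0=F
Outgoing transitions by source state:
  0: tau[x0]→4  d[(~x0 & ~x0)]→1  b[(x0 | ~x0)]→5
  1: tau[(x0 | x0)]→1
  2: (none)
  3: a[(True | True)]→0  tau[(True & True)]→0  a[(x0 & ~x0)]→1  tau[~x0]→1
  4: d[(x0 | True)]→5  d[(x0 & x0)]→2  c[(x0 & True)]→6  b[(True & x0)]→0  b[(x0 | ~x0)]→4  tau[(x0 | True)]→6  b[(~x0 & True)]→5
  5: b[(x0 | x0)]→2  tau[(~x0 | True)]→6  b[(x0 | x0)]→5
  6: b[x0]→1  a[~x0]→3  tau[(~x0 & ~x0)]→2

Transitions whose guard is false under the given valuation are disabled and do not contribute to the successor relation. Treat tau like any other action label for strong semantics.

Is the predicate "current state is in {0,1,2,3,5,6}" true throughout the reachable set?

Safe = {0,1,2,3,5,6}
R = {0,1,2,3,5,6}
  0: safe
  1: safe
  2: safe
  3: safe
  5: safe
  6: safe

Answer: INVARIANT HOLDS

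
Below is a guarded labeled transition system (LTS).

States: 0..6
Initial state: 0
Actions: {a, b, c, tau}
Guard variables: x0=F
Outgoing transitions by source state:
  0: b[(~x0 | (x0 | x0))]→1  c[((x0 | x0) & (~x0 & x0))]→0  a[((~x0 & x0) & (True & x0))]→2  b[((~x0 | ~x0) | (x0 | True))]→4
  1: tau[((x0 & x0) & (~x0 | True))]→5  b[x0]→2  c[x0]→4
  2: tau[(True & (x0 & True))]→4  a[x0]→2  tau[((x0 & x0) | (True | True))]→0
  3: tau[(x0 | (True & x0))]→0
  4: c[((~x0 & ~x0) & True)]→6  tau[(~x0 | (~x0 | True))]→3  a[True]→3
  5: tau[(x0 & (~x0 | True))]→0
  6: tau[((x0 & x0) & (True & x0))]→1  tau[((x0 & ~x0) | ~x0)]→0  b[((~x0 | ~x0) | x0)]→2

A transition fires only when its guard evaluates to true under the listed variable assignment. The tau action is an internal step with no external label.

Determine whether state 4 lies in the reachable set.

After dropping false guards: 8 live edges.
depth 0: {0}
depth 1: {1,4}  now seen {0,1,4}
depth 2: {3,6}  now seen {0,1,3,4,6}
depth 3: {2}  now seen {0,1,2,3,4,6}
Reach set: {0,1,2,3,4,6}
Path to 4: b

Answer: REACHABLE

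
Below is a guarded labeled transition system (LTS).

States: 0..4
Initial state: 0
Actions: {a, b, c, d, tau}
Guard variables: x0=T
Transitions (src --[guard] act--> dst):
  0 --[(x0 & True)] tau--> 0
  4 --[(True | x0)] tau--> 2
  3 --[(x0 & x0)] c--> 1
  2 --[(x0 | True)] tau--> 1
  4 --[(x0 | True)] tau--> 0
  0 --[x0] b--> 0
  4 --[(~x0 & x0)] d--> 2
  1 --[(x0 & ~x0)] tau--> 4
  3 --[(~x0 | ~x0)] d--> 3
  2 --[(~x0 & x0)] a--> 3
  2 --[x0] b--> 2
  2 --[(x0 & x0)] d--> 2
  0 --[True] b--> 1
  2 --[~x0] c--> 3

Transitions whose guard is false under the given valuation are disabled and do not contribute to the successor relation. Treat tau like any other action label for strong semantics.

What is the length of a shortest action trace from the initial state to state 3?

Breadth-first toward 3:
  depth 0: {0}
  depth 1: {1}
3 never appears.

Answer: UNREACHABLE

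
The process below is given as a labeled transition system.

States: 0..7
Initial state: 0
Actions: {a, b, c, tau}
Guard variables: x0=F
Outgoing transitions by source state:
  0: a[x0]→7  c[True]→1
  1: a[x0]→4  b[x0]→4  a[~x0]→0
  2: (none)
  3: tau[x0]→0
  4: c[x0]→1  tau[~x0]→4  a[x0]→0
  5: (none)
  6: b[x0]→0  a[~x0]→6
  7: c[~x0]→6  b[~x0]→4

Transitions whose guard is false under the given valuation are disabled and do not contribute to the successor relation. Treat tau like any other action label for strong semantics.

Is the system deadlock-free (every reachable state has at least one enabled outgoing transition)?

Reach set: {0,1}
  0: c→1  [1 exit(s)]
  1: a→0  [1 exit(s)]

Answer: DEADLOCK-FREE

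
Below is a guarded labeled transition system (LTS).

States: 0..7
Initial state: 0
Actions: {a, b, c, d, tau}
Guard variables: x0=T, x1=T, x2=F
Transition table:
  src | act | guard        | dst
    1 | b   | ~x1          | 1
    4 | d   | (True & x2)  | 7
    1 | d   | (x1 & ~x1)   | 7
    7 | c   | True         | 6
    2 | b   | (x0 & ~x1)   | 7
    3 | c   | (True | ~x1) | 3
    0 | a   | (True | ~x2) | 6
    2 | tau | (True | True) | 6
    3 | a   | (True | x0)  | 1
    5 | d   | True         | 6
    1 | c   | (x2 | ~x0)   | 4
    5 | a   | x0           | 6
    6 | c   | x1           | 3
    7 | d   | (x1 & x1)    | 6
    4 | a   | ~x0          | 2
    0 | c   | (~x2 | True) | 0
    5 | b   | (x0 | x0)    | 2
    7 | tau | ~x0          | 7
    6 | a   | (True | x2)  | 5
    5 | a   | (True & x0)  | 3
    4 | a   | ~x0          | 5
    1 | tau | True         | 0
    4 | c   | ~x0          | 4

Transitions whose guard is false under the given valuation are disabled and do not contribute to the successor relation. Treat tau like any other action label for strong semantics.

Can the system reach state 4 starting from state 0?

Answer: UNREACHABLE

Working:
14 transition(s) survive guard evaluation.
Layer 0: {0}
Layer 1: {6}  now seen {0,6}
Layer 2: {3,5}  now seen {0,3,5,6}
Layer 3: {1,2}  now seen {0,1,2,3,5,6}
Reachable = {0,1,2,3,5,6}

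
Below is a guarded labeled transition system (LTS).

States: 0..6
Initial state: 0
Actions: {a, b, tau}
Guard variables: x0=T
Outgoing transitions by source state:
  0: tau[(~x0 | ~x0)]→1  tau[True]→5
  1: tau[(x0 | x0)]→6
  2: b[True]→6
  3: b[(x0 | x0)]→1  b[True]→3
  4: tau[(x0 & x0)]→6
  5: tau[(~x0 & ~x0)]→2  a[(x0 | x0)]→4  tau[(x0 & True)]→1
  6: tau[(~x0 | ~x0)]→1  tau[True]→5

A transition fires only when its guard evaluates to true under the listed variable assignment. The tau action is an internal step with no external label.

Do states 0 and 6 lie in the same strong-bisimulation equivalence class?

Compute ~ classes (split until stable):
  π0 = {{0,1,2,3,4,5,6}}
  π1 = {{0,1,4,6},{2,3},{5}}
  π2 = {{0,6},{1,4},{2},{3},{5}}
5 equivalence class(es) (converged in 3)
class of 0: {0,6}; class of 6: {0,6}

Answer: BISIMILAR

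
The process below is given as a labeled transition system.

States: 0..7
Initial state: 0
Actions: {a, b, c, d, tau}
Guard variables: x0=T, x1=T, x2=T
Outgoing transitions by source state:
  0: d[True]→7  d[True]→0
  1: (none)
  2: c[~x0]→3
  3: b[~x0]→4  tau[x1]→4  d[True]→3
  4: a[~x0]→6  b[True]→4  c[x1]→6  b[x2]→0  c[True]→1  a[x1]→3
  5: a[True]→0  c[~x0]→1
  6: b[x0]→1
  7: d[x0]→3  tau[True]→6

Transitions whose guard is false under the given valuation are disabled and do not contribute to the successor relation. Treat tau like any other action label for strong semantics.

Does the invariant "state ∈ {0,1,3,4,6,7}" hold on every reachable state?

Answer: INVARIANT HOLDS

Analysis:
Inv-set: {0,1,3,4,6,7}
R = {0,1,3,4,6,7}
  0: ok
  1: ok
  3: ok
  4: ok
  6: ok
  7: ok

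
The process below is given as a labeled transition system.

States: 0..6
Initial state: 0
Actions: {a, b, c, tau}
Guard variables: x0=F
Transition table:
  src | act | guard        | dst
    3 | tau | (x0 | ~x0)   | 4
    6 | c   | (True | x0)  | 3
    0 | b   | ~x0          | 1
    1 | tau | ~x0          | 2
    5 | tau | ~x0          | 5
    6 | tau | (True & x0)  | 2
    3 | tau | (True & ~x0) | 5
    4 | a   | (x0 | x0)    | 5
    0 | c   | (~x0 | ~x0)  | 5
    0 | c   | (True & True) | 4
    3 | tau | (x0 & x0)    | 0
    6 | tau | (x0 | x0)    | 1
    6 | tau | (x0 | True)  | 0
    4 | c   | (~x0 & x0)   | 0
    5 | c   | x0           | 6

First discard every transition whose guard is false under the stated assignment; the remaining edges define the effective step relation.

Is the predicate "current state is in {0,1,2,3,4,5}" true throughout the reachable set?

Answer: INVARIANT HOLDS

Working:
Safe = {0,1,2,3,4,5}
R = {0,1,2,4,5}
  0: ok
  1: ok
  2: ok
  4: ok
  5: ok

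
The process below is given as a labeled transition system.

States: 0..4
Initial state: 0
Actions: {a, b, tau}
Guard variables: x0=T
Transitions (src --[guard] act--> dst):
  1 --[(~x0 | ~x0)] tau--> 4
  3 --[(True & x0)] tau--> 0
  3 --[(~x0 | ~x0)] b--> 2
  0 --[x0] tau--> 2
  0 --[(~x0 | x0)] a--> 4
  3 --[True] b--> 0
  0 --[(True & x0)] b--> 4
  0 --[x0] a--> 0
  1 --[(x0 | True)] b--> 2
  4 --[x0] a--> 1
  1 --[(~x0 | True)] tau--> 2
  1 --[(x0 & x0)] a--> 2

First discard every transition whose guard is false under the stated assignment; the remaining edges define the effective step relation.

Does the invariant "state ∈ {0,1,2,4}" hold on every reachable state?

Allowed set {0,1,2,4}
Reach set: {0,1,2,4}
  0: ok
  1: ok
  2: ok
  4: ok

Answer: INVARIANT HOLDS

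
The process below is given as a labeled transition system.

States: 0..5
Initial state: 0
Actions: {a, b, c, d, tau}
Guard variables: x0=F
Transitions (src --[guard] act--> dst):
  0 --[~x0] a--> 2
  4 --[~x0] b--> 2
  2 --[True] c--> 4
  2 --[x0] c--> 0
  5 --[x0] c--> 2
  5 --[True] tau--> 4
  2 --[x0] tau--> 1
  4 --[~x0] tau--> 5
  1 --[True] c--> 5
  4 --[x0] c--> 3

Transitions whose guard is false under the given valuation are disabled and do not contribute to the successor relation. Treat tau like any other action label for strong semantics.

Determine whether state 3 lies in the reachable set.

After dropping false guards: 6 live edges.
Layer 0: {0}
Layer 1: {2}  now seen {0,2}
Layer 2: {4}  now seen {0,2,4}
Layer 3: {5}  now seen {0,2,4,5}
Reach set: {0,2,4,5}

Answer: UNREACHABLE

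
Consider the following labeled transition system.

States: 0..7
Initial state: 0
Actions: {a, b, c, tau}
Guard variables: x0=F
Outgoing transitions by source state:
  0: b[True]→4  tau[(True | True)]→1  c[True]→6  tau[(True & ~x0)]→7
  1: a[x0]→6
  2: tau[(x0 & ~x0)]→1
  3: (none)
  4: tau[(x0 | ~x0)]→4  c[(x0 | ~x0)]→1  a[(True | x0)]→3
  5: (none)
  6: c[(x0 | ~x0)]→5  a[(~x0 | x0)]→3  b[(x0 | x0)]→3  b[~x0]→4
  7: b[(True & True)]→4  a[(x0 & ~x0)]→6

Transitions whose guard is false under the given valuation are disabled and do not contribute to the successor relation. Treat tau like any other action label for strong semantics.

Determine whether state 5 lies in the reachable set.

Guard filter leaves 11 enabled edge(s).
L0 = {0}
L1 = {1,4,6,7}  now seen {0,1,4,6,7}
L2 = {3,5}  now seen {0,1,3,4,5,6,7}
R = {0,1,3,4,5,6,7}
witness 5: c·c

Answer: REACHABLE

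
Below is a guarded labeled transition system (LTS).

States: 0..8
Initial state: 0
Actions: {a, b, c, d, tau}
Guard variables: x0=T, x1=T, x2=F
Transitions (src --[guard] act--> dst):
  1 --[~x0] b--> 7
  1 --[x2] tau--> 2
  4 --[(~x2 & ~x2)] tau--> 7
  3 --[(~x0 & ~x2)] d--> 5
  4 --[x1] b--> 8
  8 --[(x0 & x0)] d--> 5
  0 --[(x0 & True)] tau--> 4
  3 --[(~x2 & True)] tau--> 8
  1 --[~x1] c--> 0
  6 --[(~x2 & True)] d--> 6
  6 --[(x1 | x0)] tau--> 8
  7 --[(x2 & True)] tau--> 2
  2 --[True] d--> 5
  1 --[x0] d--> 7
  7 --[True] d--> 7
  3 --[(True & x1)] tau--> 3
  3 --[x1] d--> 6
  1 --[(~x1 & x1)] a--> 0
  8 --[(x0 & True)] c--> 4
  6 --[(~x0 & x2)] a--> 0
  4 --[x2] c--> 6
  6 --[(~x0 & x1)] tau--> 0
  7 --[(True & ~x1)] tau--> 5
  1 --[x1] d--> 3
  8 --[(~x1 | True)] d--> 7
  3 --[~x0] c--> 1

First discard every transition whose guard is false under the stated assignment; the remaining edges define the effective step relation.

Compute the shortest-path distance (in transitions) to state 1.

BFS to 1:
  L0 = {0}
  L1 = {4}
  L2 = {7,8}
  L3 = {5}
1 never appears.

Answer: UNREACHABLE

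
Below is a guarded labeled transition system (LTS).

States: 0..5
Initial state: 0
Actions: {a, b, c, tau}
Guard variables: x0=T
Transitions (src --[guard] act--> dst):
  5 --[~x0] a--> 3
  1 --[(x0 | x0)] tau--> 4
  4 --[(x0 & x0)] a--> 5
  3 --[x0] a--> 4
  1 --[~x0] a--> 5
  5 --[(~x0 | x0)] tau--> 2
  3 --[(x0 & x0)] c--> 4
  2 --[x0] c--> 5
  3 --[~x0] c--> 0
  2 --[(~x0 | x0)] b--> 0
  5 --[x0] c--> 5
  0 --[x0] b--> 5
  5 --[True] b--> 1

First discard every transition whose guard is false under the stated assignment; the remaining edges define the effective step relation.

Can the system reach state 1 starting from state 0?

Guard filter leaves 10 enabled edge(s).
Layer 0: {0}
Layer 1: {5}  total {0,5}
Layer 2: {1,2}  total {0,1,2,5}
Layer 3: {4}  total {0,1,2,4,5}
Reach set: {0,1,2,4,5}
witness 1: b·b

Answer: REACHABLE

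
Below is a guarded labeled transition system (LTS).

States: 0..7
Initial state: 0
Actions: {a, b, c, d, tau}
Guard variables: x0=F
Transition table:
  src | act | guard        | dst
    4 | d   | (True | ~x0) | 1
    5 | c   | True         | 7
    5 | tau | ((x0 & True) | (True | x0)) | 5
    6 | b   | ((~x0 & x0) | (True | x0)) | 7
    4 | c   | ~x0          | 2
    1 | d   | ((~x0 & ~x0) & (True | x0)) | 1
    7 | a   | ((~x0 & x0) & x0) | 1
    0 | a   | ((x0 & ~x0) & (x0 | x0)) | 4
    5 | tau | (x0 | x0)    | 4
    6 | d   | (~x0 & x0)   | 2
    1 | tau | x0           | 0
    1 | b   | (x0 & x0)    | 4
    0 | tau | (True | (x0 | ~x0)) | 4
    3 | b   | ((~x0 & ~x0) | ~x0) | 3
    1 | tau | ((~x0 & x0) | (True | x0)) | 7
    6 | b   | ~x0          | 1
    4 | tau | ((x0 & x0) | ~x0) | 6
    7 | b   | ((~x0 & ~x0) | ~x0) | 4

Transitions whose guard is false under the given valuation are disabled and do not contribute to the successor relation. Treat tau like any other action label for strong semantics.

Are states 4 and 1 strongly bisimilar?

Bisimulation quotient by refinement:
  π0 = {{0,1,2,3,4,5,6,7}}
  π1 = {{0},{1},{2},{3,6,7},{4},{5}}
  π2 = {{0},{1},{2},{3},{4},{5},{6},{7}}
8 equivalence class(es) (converged in 3)
class of 4: {4}; class of 1: {1}

Answer: NOT BISIMILAR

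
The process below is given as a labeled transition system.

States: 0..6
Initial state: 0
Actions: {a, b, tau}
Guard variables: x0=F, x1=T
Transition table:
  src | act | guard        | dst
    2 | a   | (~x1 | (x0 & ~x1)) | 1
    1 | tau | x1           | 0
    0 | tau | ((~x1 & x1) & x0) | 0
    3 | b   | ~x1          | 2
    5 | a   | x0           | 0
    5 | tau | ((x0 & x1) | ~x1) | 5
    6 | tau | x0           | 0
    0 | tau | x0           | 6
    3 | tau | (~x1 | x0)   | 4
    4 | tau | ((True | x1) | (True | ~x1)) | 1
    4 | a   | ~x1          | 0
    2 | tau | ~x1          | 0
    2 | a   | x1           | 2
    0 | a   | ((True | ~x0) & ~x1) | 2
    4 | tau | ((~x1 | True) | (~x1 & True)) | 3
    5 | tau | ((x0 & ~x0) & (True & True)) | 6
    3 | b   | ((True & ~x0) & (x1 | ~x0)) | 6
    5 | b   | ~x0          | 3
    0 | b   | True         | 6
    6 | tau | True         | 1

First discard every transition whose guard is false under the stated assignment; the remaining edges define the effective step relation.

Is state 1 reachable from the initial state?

Answer: REACHABLE

Analysis:
8 transition(s) survive guard evaluation.
L0 = {0}
L1 = {6}  cumulative {0,6}
L2 = {1}  cumulative {0,1,6}
Reach set: {0,1,6}
Path to 1: b·tau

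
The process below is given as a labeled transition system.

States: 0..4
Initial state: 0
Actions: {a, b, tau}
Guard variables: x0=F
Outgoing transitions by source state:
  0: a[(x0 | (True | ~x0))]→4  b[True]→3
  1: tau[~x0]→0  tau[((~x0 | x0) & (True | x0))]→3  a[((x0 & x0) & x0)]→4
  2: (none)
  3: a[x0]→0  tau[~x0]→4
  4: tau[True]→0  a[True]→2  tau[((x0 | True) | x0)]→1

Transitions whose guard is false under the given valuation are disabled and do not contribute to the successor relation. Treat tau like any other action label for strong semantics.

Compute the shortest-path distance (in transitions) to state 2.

Answer: 2

Analysis:
Breadth-first toward 2:
  L0 = {0}
  L1 = {3,4}
  L2 = {1,2}
depth(2)=2, e.g. a·a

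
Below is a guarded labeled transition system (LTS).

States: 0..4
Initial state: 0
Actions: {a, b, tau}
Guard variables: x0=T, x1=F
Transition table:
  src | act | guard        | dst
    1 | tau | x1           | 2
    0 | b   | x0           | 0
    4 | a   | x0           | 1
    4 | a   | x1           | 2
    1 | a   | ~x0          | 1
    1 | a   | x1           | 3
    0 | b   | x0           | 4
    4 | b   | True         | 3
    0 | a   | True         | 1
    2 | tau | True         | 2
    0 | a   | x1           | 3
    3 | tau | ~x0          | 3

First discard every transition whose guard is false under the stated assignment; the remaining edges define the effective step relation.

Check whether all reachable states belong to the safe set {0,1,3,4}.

Answer: INVARIANT HOLDS

Trace:
Safe = {0,1,3,4}
Reachable = {0,1,3,4}
  0: ok
  1: ok
  3: ok
  4: ok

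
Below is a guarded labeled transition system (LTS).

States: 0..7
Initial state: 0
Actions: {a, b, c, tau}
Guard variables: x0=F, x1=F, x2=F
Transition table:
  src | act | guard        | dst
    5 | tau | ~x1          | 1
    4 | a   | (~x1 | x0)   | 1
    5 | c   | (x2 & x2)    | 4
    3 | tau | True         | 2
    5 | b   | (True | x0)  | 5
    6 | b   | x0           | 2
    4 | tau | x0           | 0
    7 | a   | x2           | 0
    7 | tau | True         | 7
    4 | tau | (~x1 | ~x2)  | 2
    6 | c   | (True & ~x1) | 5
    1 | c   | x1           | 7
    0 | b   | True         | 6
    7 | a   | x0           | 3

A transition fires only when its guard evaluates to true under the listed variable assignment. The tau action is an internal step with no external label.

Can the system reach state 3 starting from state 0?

8 transition(s) survive guard evaluation.
L0 = {0}
L1 = {6}  now seen {0,6}
L2 = {5}  now seen {0,5,6}
L3 = {1}  now seen {0,1,5,6}
R = {0,1,5,6}

Answer: UNREACHABLE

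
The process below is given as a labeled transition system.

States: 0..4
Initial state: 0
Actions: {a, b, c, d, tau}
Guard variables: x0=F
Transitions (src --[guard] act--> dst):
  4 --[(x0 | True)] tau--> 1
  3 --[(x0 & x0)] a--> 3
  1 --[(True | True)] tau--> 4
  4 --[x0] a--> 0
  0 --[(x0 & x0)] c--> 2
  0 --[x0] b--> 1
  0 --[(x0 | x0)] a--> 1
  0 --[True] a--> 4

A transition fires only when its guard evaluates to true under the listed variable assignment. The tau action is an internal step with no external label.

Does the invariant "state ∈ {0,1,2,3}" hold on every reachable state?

Safe = {0,1,2,3}
Reachable = {0,1,4}
  0: safe
  1: safe
  4: ✗ unsafe
witness against invariant: a → 4

Answer: INVARIANT VIOLATED at state 4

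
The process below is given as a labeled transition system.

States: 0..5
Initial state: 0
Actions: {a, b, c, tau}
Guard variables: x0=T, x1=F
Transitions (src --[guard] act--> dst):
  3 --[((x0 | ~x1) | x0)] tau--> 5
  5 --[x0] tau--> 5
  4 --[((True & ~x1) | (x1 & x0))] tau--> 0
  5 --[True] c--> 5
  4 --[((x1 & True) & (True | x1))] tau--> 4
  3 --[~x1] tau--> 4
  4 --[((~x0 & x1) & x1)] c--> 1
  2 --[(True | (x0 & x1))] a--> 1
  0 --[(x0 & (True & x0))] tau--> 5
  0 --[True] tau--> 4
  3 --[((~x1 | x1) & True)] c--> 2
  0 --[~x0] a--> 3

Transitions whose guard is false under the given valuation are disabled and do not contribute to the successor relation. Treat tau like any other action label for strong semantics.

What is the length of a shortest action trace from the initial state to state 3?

Breadth-first toward 3:
  Layer 0: {0}
  Layer 1: {4,5}
3 never appears.

Answer: UNREACHABLE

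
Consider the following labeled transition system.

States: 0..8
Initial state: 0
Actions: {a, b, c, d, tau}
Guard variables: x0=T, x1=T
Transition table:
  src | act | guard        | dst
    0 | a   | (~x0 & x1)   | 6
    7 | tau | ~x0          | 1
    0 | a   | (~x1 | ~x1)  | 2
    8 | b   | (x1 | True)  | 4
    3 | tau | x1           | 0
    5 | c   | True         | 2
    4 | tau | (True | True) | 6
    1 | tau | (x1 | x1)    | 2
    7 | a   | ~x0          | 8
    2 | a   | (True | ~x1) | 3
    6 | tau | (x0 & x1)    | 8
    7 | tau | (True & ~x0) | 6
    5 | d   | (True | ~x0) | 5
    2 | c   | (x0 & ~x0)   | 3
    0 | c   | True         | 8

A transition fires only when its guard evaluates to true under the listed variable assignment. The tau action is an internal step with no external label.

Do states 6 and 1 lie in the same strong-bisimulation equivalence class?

Compute ~ classes (split until stable):
  P[0] = {{0,1,2,3,4,5,6,7,8}}
  P[1] = {{0},{1,3,4,6},{2},{5},{7},{8}}
  P[2] = {{0},{1},{2},{3},{4},{5},{6},{7},{8}}
9 equivalence class(es) (converged in 3)
[6]={6}  [1]={1}

Answer: NOT BISIMILAR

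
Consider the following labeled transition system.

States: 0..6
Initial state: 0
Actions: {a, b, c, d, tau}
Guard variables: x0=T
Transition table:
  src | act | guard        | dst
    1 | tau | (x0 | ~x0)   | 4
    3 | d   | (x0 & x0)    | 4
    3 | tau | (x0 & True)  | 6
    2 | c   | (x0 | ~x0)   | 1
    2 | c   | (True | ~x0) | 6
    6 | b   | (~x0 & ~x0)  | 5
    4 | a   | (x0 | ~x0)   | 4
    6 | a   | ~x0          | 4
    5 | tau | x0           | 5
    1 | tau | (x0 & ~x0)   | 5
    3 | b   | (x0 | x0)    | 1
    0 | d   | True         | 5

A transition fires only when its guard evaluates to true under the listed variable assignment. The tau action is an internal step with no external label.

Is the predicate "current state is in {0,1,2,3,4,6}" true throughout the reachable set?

Answer: INVARIANT VIOLATED at state 5

Trace:
Safe = {0,1,2,3,4,6}
Reachable = {0,5}
  0: ok
  5: outside
counterexample path to 5: d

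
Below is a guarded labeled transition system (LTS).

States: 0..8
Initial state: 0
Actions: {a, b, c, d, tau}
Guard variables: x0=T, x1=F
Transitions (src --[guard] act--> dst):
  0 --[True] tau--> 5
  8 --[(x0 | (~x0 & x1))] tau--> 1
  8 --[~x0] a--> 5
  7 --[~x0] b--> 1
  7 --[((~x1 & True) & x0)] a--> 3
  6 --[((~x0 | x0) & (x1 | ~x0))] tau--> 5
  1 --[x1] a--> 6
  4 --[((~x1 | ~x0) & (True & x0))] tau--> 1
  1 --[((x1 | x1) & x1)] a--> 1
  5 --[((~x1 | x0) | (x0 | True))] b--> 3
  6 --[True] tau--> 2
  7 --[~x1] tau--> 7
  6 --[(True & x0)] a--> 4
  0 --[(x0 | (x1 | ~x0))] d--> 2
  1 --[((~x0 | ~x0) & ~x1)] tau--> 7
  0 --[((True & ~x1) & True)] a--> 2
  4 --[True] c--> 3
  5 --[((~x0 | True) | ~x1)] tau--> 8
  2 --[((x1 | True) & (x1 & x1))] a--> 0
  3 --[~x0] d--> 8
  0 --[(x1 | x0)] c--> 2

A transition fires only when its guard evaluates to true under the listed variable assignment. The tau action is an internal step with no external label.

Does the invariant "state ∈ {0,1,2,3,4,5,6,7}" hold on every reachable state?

Inv-set: {0,1,2,3,4,5,6,7}
Reachable = {0,1,2,3,5,8}
  0: safe
  1: safe
  2: safe
  3: safe
  5: safe
  8: outside
witness against invariant: tau·tau → 8

Answer: INVARIANT VIOLATED at state 8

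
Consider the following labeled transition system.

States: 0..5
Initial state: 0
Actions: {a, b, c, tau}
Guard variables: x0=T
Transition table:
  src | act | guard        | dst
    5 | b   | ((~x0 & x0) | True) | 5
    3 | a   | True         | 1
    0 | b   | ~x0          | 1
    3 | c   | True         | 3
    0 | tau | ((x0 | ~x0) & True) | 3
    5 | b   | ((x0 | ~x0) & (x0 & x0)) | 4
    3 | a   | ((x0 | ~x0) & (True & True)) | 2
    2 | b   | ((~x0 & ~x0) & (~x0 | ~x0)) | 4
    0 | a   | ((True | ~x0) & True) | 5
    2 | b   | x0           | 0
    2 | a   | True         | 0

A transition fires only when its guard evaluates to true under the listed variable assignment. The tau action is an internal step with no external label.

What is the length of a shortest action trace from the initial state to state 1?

Answer: 2

Trace:
BFS to 1:
  L0 = {0}
  L1 = {3,5}
  L2 = {1,2,4}
first hit 1 at d=2 via tau·a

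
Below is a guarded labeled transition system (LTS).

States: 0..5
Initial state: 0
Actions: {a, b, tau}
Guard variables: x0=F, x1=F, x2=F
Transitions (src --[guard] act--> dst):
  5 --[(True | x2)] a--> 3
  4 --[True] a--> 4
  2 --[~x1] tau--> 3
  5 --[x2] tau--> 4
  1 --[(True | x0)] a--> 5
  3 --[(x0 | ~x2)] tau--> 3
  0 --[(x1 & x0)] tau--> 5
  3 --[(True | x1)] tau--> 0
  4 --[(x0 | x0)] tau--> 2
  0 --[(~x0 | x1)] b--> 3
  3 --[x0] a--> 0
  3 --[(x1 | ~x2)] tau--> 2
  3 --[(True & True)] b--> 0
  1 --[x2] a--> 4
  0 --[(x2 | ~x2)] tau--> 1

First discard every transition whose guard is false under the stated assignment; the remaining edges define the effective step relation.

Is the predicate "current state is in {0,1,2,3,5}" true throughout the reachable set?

Answer: INVARIANT HOLDS

Trace:
Inv-set: {0,1,2,3,5}
Reachable = {0,1,2,3,5}
  0: ✓
  1: ✓
  2: ✓
  3: ✓
  5: ✓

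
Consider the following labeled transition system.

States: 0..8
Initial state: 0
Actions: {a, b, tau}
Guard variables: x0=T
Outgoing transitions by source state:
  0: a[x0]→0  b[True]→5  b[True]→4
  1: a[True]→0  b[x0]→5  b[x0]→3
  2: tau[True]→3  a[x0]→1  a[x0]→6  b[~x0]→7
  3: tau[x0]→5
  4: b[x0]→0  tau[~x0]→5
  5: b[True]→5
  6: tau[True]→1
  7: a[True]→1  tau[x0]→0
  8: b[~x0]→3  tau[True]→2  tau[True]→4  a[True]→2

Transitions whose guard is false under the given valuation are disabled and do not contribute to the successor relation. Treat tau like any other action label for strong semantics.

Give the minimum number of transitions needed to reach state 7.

Layered search for 7:
  Layer 0: {0}
  Layer 1: {4,5}
7 never appears.

Answer: UNREACHABLE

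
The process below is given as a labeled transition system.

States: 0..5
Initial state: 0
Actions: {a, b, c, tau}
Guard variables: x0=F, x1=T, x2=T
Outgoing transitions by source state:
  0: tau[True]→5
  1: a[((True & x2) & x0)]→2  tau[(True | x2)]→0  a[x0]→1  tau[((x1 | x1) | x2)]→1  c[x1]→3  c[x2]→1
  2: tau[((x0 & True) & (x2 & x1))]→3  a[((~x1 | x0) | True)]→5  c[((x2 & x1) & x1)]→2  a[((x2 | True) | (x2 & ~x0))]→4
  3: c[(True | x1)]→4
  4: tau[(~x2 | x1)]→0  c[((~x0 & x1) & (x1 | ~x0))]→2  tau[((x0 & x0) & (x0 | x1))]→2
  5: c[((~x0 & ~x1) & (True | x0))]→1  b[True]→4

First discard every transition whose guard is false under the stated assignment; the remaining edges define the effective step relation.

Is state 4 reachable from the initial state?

Answer: REACHABLE

Working:
After dropping false guards: 12 live edges.
depth 0: {0}
depth 1: {5}  total {0,5}
depth 2: {4}  total {0,4,5}
depth 3: {2}  total {0,2,4,5}
Reach set: {0,2,4,5}
trace reaching 4: tau·b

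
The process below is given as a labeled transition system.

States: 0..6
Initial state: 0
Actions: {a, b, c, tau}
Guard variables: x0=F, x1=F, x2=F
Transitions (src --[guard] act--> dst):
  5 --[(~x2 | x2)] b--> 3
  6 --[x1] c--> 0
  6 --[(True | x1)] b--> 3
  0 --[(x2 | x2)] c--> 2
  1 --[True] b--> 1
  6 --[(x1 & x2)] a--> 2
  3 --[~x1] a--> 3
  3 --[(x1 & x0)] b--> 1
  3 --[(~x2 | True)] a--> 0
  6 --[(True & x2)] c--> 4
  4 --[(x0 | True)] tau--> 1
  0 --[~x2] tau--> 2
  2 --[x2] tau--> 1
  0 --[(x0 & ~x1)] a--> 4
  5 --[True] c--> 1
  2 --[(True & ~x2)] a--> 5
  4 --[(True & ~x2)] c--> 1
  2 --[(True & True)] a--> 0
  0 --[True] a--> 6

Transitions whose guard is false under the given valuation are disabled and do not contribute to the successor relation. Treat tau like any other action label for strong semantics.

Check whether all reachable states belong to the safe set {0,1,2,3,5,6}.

Safe = {0,1,2,3,5,6}
Reach set: {0,1,2,3,5,6}
  0: safe
  1: safe
  2: safe
  3: safe
  5: safe
  6: safe

Answer: INVARIANT HOLDS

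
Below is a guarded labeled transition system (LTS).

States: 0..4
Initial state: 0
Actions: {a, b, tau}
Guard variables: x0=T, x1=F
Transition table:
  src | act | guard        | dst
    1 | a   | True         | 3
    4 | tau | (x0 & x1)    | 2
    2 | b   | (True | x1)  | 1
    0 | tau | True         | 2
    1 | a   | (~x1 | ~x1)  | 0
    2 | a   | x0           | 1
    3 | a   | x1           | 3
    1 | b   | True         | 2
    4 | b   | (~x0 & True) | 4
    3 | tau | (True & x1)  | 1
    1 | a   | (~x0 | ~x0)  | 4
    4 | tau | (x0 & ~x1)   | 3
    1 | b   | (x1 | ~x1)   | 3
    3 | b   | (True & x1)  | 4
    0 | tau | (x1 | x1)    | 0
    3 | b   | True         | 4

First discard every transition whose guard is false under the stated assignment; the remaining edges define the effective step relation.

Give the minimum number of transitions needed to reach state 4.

BFS to 4:
  depth 0: {0}
  depth 1: {2}
  depth 2: {1}
  depth 3: {3}
  depth 4: {4}
4 enters at depth 4; path tau·a·a·b

Answer: 4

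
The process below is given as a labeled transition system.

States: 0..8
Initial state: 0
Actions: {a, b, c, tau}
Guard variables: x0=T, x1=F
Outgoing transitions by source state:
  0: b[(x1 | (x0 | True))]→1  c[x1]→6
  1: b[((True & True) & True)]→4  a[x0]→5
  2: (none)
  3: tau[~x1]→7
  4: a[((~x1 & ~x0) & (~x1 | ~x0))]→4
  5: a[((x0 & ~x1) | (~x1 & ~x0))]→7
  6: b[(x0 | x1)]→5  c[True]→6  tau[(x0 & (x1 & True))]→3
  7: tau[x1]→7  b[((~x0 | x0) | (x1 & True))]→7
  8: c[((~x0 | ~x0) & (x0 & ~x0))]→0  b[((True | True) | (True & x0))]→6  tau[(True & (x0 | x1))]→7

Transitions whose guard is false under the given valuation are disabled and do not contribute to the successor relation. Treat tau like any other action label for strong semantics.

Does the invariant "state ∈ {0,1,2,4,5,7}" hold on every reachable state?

Allowed set {0,1,2,4,5,7}
Reach set: {0,1,4,5,7}
  0: ✓
  1: ✓
  4: ✓
  5: ✓
  7: ✓

Answer: INVARIANT HOLDS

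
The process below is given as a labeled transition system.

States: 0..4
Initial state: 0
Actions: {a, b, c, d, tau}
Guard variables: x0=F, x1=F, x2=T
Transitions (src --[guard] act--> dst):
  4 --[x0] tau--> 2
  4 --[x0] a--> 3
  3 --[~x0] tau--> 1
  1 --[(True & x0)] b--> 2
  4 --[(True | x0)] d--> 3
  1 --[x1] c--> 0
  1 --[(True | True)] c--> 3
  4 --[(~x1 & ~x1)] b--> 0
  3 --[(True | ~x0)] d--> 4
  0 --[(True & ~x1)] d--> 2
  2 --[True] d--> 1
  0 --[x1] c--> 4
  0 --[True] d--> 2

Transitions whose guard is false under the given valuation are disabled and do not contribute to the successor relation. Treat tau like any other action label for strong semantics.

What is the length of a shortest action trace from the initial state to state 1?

Answer: 2

Trace:
BFS to 1:
  L0 = {0}
  L1 = {2}
  L2 = {1}
first hit 1 at d=2 via d·d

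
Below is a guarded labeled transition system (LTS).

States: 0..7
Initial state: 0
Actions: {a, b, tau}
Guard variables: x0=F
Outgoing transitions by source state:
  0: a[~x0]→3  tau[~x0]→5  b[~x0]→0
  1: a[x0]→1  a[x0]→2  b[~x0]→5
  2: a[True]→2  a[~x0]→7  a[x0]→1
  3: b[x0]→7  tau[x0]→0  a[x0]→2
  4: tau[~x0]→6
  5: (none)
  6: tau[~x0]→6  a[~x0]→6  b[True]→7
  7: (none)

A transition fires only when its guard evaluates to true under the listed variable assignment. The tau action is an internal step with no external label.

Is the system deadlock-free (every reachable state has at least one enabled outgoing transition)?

Answer: DEADLOCK at state 3

Working:
Reach set: {0,3,5}
  0: a→3  b→0  tau→5  [3 out]
  3: ∅  [no exit]
  5: ∅  [no exit]
witness 3: a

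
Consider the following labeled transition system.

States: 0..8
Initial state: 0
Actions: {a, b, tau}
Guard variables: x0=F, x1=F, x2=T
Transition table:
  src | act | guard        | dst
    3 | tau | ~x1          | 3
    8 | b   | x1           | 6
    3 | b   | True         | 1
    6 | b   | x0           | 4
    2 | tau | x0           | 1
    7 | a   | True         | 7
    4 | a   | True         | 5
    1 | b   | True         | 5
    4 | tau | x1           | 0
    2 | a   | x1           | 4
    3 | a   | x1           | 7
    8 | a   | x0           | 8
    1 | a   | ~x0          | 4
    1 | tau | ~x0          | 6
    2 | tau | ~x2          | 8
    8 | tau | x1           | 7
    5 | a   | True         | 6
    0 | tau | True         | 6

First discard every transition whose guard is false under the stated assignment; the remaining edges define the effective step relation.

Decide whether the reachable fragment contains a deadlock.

R = {0,6}
  0: tau→6  [1 out]
  6: ∅  [STUCK]
Path to 6: tau

Answer: DEADLOCK at state 6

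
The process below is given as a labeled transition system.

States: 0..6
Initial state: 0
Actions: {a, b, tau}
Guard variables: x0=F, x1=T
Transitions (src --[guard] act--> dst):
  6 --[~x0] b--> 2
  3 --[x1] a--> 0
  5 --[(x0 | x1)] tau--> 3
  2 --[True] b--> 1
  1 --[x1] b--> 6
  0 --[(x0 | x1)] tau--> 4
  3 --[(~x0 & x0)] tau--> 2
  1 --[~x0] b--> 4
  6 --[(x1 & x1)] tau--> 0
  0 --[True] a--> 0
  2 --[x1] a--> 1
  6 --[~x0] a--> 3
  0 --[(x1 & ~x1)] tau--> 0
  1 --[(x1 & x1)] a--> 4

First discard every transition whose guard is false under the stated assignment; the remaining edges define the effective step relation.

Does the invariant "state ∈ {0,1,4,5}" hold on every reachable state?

Answer: INVARIANT HOLDS

Trace:
Safe = {0,1,4,5}
R = {0,4}
  0: ok
  4: ok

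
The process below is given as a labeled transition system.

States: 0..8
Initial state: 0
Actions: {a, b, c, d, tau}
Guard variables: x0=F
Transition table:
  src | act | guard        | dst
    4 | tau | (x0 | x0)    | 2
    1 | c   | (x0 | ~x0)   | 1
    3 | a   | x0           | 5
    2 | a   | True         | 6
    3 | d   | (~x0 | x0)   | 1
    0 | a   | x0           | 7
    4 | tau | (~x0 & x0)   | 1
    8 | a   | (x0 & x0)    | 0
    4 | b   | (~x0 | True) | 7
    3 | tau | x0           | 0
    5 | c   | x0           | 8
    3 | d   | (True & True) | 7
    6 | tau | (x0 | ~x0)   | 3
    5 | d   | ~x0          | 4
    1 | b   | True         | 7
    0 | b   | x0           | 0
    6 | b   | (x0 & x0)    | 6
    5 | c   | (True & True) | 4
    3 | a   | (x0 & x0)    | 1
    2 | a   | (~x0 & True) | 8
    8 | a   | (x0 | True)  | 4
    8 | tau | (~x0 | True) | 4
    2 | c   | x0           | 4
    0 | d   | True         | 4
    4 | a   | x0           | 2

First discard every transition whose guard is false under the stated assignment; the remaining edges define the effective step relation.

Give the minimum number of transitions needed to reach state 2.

BFS to 2:
  Layer 0: {0}
  Layer 1: {4}
  Layer 2: {7}
2 never appears.

Answer: UNREACHABLE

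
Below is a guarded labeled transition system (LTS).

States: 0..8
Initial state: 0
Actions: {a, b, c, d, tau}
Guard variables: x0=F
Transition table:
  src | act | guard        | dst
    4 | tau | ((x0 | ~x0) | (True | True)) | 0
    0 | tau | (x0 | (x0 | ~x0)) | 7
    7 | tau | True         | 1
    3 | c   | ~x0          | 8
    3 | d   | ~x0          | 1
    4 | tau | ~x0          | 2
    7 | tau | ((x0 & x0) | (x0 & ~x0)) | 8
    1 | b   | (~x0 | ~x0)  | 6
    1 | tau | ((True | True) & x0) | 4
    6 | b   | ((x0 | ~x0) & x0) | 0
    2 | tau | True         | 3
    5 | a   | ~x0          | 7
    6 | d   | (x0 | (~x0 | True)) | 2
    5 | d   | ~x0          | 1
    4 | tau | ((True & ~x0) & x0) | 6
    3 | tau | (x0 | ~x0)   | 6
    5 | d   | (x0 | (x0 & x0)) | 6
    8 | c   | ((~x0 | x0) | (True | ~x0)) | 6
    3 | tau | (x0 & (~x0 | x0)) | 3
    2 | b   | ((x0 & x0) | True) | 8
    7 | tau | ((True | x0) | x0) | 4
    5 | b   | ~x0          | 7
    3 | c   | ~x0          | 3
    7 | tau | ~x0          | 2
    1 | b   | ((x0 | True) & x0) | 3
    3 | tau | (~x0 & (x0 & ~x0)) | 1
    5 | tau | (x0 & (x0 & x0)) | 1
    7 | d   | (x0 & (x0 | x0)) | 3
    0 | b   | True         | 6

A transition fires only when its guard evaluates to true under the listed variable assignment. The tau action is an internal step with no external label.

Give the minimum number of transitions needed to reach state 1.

Answer: 2

Analysis:
Layered search for 1:
  depth 0: {0}
  depth 1: {6,7}
  depth 2: {1,2,4}
first hit 1 at d=2 via tau·tau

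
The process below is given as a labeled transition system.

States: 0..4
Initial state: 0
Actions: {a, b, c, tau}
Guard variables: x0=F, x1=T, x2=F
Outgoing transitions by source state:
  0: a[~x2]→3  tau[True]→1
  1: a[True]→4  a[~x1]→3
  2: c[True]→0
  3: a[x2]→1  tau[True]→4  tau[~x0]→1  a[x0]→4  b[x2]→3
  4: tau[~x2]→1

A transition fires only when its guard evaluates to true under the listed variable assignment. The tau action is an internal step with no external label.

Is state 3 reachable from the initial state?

Guard filter leaves 7 enabled edge(s).
L0 = {0}
L1 = {1,3}  now seen {0,1,3}
L2 = {4}  now seen {0,1,3,4}
Reach set: {0,1,3,4}
Path to 3: a

Answer: REACHABLE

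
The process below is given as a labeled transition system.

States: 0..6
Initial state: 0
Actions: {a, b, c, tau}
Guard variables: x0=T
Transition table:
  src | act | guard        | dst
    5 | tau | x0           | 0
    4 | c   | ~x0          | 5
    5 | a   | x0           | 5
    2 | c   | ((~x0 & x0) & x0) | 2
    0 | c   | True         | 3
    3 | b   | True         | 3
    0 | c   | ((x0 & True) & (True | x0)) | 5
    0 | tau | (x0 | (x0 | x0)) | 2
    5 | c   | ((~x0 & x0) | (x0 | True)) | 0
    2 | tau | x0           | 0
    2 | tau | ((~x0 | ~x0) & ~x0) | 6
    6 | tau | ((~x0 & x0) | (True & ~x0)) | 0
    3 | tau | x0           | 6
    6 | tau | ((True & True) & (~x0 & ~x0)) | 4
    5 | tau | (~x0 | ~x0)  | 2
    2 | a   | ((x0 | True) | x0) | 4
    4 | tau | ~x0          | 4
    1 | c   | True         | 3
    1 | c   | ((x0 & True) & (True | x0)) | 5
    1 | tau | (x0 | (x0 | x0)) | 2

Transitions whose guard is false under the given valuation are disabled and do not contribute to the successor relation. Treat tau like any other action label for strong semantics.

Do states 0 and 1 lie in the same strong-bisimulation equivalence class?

Bisimulation quotient by refinement:
  π0 = {{0,1,2,3,4,5,6}}
  π1 = {{0,1},{2},{3},{4,6},{5}}
stable after 2 split(s): 5 block(s)
0∈{0,1}, 1∈{0,1}

Answer: BISIMILAR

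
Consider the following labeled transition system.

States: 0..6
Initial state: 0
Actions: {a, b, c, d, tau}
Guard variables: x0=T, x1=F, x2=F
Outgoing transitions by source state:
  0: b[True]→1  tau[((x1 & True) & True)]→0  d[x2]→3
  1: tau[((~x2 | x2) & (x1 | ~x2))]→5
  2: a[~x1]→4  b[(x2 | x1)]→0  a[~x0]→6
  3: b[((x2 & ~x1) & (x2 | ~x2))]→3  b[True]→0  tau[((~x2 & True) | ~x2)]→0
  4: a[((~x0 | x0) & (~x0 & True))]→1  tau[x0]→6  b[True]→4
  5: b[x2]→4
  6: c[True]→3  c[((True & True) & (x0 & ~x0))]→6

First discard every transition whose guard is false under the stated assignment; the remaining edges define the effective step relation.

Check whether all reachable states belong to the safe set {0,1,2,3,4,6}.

Answer: INVARIANT VIOLATED at state 5

Analysis:
Inv-set: {0,1,2,3,4,6}
Reach set: {0,1,5}
  0: ok
  1: ok
  5: ✗ unsafe
counterexample path to 5: b·tau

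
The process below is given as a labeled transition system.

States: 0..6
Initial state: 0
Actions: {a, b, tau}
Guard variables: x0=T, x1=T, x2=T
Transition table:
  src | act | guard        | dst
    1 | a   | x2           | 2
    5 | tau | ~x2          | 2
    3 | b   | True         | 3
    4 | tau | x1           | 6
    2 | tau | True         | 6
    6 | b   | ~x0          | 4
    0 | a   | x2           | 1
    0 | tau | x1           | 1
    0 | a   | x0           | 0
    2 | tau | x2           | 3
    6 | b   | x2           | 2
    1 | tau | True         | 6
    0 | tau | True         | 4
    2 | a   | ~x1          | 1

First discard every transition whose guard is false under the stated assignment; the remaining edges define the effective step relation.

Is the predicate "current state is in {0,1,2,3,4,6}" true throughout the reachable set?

Inv-set: {0,1,2,3,4,6}
Reachable = {0,1,2,3,4,6}
  0: safe
  1: safe
  2: safe
  3: safe
  4: safe
  6: safe

Answer: INVARIANT HOLDS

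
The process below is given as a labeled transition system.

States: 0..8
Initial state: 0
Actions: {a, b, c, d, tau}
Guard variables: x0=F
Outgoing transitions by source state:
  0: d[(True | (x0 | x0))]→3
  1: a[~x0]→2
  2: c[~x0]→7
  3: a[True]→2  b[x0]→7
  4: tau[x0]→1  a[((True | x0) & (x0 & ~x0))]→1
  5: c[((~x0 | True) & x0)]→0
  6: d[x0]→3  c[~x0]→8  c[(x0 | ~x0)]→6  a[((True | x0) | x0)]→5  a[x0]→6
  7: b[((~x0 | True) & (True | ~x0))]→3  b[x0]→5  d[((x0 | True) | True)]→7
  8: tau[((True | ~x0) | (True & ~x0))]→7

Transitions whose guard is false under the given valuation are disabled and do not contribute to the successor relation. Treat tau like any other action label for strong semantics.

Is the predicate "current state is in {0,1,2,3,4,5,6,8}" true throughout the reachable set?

Inv-set: {0,1,2,3,4,5,6,8}
Reach set: {0,2,3,7}
  0: ✓
  2: ✓
  3: ✓
  7: outside
reach 7 via d·a·c — violates

Answer: INVARIANT VIOLATED at state 7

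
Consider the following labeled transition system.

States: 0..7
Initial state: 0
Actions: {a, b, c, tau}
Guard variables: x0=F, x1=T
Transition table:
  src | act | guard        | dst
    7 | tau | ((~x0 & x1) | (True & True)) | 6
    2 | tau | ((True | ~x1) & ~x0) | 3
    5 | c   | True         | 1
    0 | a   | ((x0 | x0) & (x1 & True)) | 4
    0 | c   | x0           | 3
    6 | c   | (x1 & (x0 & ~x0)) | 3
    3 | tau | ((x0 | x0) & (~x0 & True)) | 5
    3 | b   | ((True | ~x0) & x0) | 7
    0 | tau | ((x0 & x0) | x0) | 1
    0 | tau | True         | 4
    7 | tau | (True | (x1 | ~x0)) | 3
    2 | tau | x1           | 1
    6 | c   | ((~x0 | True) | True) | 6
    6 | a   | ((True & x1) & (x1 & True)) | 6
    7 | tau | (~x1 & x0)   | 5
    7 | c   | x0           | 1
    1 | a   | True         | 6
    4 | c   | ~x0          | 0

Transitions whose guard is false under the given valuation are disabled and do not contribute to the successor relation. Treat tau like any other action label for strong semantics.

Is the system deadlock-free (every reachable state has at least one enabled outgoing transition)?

Reach set: {0,4}
  0: tau→4  [1 out]
  4: c→0  [1 out]

Answer: DEADLOCK-FREE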